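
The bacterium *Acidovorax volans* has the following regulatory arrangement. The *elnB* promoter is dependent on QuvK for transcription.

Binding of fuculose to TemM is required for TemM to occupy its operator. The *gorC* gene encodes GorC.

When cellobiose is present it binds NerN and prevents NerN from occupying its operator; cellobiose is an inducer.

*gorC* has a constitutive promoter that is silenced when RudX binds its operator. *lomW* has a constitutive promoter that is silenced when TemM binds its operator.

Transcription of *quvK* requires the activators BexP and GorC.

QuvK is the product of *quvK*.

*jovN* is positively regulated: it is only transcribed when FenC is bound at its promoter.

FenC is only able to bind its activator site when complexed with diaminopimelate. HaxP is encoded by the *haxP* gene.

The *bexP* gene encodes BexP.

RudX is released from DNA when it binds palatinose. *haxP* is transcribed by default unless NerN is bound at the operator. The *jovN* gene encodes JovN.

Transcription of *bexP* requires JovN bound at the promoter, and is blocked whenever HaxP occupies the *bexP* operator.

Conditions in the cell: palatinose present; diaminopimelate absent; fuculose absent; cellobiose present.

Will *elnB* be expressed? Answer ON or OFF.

OFF

Diaminopimelate is absent, so FenC is inactive.
Required activator FenC is absent, so *jovN* is not transcribed.
So JovN is not produced.
Cellobiose is present, so NerN is inactive.
With no repressor bound, *haxP* is transcribed.
So HaxP is produced and active.
With repressor HaxP bound, *bexP* is not transcribed.
So BexP is not produced.
Palatinose is present, so RudX is inactive.
With no repressor bound, *gorC* is transcribed.
So GorC is produced and active.
Required activator BexP is absent, so *quvK* is not transcribed.
So QuvK is not produced.
Required activator QuvK is absent, so *elnB* is not transcribed.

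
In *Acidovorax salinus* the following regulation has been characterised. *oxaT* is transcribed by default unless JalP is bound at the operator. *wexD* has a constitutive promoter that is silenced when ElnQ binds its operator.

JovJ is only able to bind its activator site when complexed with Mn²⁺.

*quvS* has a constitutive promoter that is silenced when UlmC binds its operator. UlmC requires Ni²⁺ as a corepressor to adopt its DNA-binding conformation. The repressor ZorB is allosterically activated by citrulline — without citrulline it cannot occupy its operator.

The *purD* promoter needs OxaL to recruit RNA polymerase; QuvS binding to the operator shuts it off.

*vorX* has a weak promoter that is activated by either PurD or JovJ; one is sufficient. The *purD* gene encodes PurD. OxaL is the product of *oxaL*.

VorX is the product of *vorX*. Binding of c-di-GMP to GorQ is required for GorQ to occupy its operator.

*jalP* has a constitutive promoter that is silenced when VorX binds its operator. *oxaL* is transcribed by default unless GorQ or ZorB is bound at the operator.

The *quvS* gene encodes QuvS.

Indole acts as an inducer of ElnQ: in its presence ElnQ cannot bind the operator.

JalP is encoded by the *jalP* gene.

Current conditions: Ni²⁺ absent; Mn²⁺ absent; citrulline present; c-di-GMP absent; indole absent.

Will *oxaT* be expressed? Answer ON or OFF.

c-di-GMP is absent, so GorQ is inactive.
Citrulline is present, so ZorB is active.
With repressor ZorB bound, *oxaL* is not transcribed.
So OxaL is not produced.
Ni²⁺ is absent, so UlmC is inactive.
With no repressor bound, *quvS* is transcribed.
So QuvS is produced and active.
With repressor QuvS bound, *purD* is not transcribed.
So PurD is not produced.
Mn²⁺ is absent, so JovJ is inactive.
No activator is available at the *vorX* promoter, so *vorX* is not transcribed.
So VorX is not produced.
With no repressor bound, *jalP* is transcribed.
So JalP is produced and active.
With repressor JalP bound, *oxaT* is not transcribed.

OFF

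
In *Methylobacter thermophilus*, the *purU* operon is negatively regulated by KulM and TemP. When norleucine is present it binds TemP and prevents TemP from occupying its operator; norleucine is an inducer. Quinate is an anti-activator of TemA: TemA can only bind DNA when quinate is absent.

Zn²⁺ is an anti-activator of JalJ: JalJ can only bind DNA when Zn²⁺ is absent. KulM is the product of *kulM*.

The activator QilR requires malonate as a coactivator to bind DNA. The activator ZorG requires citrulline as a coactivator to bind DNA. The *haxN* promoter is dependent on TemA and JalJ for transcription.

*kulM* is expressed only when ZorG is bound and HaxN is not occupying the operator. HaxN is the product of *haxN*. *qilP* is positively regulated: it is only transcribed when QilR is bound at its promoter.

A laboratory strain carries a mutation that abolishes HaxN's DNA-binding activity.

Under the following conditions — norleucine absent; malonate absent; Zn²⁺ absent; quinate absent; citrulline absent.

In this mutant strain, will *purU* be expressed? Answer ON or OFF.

Citrulline is absent, so ZorG is inactive.
HaxN is non-functional in this strain, so it has no effect.
Required activator ZorG is absent, so *kulM* is not transcribed.
So KulM is not produced.
Norleucine is absent, so TemP is active.
With repressor TemP bound, *purU* is not transcribed.

OFF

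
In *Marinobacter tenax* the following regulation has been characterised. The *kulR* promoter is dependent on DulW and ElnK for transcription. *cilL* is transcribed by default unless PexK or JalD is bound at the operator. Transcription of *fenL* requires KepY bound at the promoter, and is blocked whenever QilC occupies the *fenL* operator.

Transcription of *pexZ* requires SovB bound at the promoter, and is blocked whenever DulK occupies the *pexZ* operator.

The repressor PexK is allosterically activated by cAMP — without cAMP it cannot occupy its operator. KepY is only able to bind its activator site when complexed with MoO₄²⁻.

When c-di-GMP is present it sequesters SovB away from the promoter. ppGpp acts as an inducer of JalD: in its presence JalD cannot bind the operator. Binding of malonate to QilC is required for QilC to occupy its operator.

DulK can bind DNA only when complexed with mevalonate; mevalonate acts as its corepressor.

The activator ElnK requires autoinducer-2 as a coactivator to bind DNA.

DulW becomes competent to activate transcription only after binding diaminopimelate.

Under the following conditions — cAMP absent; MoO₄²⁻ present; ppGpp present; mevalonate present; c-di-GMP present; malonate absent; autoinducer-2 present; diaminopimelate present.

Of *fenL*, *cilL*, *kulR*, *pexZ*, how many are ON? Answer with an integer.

3

Malonate is absent, so QilC is inactive.
MoO₄²⁻ is present, so KepY is active.
No repressor is bound and KepY is active, so *fenL* is transcribed.
→ *fenL* is ON.
cAMP is absent, so PexK is inactive.
ppGpp is present, so JalD is inactive.
With no repressor bound, *cilL* is transcribed.
→ *cilL* is ON.
Diaminopimelate is present, so DulW is active.
Autoinducer-2 is present, so ElnK is active.
No repressor is bound and DulW and ElnK are active, so *kulR* is transcribed.
→ *kulR* is ON.
c-di-GMP is present, so SovB is inactive.
Mevalonate is present, so DulK is active.
With repressor DulK bound, *pexZ* is not transcribed.
→ *pexZ* is OFF.
3 of the 4 genes are transcribed.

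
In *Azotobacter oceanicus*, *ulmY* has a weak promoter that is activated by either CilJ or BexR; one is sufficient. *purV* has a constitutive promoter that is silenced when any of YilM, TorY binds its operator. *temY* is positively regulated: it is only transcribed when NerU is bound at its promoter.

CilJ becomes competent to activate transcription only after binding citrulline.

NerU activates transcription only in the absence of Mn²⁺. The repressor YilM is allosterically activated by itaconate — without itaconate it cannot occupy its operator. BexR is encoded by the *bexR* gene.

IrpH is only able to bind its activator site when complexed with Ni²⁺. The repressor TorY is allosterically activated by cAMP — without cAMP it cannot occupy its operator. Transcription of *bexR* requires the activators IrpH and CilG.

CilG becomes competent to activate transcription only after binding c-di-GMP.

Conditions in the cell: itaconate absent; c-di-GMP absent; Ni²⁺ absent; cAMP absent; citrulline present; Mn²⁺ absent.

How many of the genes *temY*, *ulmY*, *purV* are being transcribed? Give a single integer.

3

Mn²⁺ is absent, so NerU is active.
No repressor is bound and NerU is active, so *temY* is transcribed.
→ *temY* is ON.
Citrulline is present, so CilJ is active.
Ni²⁺ is absent, so IrpH is inactive.
c-di-GMP is absent, so CilG is inactive.
Required activator IrpH is absent, so *bexR* is not transcribed.
So BexR is not produced.
Activator CilJ is present, so *ulmY* is transcribed.
→ *ulmY* is ON.
Itaconate is absent, so YilM is inactive.
cAMP is absent, so TorY is inactive.
With no repressor bound, *purV* is transcribed.
→ *purV* is ON.
3 of the 3 genes are transcribed.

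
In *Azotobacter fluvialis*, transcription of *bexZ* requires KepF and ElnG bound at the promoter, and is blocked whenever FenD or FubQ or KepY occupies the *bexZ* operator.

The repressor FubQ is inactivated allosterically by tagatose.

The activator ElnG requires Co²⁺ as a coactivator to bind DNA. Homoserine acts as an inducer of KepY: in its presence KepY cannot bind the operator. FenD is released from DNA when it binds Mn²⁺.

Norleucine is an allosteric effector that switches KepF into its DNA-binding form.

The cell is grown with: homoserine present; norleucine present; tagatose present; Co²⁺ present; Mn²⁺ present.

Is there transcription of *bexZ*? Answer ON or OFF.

Norleucine is present, so KepF is active.
Mn²⁺ is present, so FenD is inactive.
Co²⁺ is present, so ElnG is active.
Tagatose is present, so FubQ is inactive.
Homoserine is present, so KepY is inactive.
No repressor is bound and KepF and ElnG are active, so *bexZ* is transcribed.

ON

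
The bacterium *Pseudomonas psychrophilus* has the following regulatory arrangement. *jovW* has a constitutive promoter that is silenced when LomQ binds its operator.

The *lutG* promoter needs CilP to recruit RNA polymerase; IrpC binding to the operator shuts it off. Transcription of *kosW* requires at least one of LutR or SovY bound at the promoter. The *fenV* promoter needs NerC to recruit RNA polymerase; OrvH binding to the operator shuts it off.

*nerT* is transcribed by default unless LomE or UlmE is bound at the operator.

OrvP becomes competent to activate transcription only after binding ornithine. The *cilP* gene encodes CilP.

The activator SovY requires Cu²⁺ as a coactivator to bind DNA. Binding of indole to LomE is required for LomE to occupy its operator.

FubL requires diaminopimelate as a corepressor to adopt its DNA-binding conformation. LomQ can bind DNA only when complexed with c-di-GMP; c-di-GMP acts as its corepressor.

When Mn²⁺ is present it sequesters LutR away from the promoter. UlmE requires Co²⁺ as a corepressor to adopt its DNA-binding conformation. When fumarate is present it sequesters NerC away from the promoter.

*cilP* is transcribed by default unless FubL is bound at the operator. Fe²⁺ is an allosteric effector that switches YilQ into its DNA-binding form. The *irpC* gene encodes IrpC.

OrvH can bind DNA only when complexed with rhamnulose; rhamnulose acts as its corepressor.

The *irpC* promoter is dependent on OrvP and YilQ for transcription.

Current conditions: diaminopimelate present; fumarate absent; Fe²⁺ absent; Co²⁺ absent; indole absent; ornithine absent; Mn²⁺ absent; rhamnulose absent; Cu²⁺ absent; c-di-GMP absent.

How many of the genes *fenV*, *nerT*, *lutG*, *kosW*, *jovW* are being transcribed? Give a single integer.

Fumarate is absent, so NerC is active.
Rhamnulose is absent, so OrvH is inactive.
No repressor is bound and NerC is active, so *fenV* is transcribed.
→ *fenV* is ON.
Indole is absent, so LomE is inactive.
Co²⁺ is absent, so UlmE is inactive.
With no repressor bound, *nerT* is transcribed.
→ *nerT* is ON.
Ornithine is absent, so OrvP is inactive.
Fe²⁺ is absent, so YilQ is inactive.
Required activator OrvP is absent, so *irpC* is not transcribed.
So IrpC is not produced.
Diaminopimelate is present, so FubL is active.
With repressor FubL bound, *cilP* is not transcribed.
So CilP is not produced.
Required activator CilP is absent, so *lutG* is not transcribed.
→ *lutG* is OFF.
Mn²⁺ is absent, so LutR is active.
Cu²⁺ is absent, so SovY is inactive.
Activator LutR is present, so *kosW* is transcribed.
→ *kosW* is ON.
c-di-GMP is absent, so LomQ is inactive.
With no repressor bound, *jovW* is transcribed.
→ *jovW* is ON.
4 of the 5 genes are transcribed.

4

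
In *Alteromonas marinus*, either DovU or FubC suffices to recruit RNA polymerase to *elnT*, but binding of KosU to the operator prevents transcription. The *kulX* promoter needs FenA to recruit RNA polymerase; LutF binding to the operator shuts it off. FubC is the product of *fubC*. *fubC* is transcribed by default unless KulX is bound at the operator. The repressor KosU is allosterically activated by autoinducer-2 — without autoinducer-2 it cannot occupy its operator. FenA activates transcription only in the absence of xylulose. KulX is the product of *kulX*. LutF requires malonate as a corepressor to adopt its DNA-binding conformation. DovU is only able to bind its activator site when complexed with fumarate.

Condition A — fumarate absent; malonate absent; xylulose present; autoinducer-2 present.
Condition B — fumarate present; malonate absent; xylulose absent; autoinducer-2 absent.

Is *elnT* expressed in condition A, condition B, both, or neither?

B only

Condition A:
Fumarate is absent, so DovU is inactive.
Malonate is absent, so LutF is inactive.
Xylulose is present, so FenA is inactive.
Required activator FenA is absent, so *kulX* is not transcribed.
So KulX is not produced.
With no repressor bound, *fubC* is transcribed.
So FubC is produced and active.
Autoinducer-2 is present, so KosU is active.
With repressor KosU bound, *elnT* is not transcribed.
→ *elnT* is OFF in A.
Condition B:
Fumarate is present, so DovU is active.
Malonate is absent, so LutF is inactive.
Xylulose is absent, so FenA is active.
No repressor is bound and FenA is active, so *kulX* is transcribed.
So KulX is produced and active.
With repressor KulX bound, *fubC* is not transcribed.
So FubC is not produced.
Autoinducer-2 is absent, so KosU is inactive.
Activator DovU is present, so *elnT* is transcribed.
→ *elnT* is ON in B.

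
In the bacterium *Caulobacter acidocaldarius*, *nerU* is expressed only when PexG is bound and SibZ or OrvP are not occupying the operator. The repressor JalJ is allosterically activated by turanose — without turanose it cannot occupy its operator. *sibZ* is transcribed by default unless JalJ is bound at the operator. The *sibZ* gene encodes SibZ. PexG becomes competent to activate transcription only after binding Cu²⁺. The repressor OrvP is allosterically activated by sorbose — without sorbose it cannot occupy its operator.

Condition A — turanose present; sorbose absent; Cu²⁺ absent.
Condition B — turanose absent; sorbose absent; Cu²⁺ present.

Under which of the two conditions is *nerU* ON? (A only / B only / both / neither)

neither

Condition A:
Turanose is present, so JalJ is active.
With repressor JalJ bound, *sibZ* is not transcribed.
So SibZ is not produced.
Sorbose is absent, so OrvP is inactive.
Cu²⁺ is absent, so PexG is inactive.
Required activator PexG is absent, so *nerU* is not transcribed.
→ *nerU* is OFF in A.
Condition B:
Turanose is absent, so JalJ is inactive.
With no repressor bound, *sibZ* is transcribed.
So SibZ is produced and active.
Sorbose is absent, so OrvP is inactive.
Cu²⁺ is present, so PexG is active.
With repressor SibZ bound, *nerU* is not transcribed.
→ *nerU* is OFF in B.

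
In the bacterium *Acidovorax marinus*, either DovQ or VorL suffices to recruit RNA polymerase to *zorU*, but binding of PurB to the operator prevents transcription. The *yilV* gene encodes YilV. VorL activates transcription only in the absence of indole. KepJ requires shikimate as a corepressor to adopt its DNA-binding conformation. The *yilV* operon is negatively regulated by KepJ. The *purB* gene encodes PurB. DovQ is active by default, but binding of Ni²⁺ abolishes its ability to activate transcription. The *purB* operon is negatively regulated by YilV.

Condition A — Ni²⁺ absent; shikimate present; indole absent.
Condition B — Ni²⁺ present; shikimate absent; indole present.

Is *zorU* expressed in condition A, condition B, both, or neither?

neither

Condition A:
Ni²⁺ is absent, so DovQ is active.
Shikimate is present, so KepJ is active.
With repressor KepJ bound, *yilV* is not transcribed.
So YilV is not produced.
With no repressor bound, *purB* is transcribed.
So PurB is produced and active.
Indole is absent, so VorL is active.
With repressor PurB bound, *zorU* is not transcribed.
→ *zorU* is OFF in A.
Condition B:
Ni²⁺ is present, so DovQ is inactive.
Shikimate is absent, so KepJ is inactive.
With no repressor bound, *yilV* is transcribed.
So YilV is produced and active.
With repressor YilV bound, *purB* is not transcribed.
So PurB is not produced.
Indole is present, so VorL is inactive.
No activator is available at the *zorU* promoter, so *zorU* is not transcribed.
→ *zorU* is OFF in B.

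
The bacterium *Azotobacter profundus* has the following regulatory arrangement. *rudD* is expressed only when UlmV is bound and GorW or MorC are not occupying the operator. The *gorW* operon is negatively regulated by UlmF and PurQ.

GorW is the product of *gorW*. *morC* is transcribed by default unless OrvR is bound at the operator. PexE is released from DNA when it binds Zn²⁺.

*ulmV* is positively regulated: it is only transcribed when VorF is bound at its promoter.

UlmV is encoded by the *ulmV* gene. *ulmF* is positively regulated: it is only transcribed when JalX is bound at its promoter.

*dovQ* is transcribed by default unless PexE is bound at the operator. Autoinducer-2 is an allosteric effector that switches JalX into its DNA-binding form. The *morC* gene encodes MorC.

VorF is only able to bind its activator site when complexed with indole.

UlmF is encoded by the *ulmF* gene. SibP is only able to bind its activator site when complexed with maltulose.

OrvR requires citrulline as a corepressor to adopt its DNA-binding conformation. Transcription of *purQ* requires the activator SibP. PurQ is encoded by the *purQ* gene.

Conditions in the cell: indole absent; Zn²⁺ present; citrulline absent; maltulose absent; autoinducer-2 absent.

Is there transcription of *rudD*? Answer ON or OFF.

OFF

Autoinducer-2 is absent, so JalX is inactive.
Required activator JalX is absent, so *ulmF* is not transcribed.
So UlmF is not produced.
Maltulose is absent, so SibP is inactive.
Required activator SibP is absent, so *purQ* is not transcribed.
So PurQ is not produced.
With no repressor bound, *gorW* is transcribed.
So GorW is produced and active.
Indole is absent, so VorF is inactive.
Required activator VorF is absent, so *ulmV* is not transcribed.
So UlmV is not produced.
Citrulline is absent, so OrvR is inactive.
With no repressor bound, *morC* is transcribed.
So MorC is produced and active.
With repressor GorW bound, *rudD* is not transcribed.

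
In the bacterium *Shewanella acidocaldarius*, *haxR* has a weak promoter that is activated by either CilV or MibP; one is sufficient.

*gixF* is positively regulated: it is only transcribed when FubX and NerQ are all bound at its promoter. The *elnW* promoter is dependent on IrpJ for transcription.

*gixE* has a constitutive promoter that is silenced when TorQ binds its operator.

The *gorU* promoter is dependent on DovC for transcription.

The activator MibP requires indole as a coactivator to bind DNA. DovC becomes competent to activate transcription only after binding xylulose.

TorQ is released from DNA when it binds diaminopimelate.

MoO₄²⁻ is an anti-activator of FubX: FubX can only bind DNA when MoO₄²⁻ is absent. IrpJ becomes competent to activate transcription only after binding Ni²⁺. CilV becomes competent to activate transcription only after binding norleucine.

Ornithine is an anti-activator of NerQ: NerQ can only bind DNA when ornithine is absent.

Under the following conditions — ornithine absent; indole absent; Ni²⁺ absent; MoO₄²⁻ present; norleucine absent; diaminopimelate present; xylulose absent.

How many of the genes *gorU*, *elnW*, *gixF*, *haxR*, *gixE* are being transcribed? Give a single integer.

1

Xylulose is absent, so DovC is inactive.
Required activator DovC is absent, so *gorU* is not transcribed.
→ *gorU* is OFF.
Ni²⁺ is absent, so IrpJ is inactive.
Required activator IrpJ is absent, so *elnW* is not transcribed.
→ *elnW* is OFF.
MoO₄²⁻ is present, so FubX is inactive.
Ornithine is absent, so NerQ is active.
Required activator FubX is absent, so *gixF* is not transcribed.
→ *gixF* is OFF.
Norleucine is absent, so CilV is inactive.
Indole is absent, so MibP is inactive.
No activator is available at the *haxR* promoter, so *haxR* is not transcribed.
→ *haxR* is OFF.
Diaminopimelate is present, so TorQ is inactive.
With no repressor bound, *gixE* is transcribed.
→ *gixE* is ON.
1 of the 5 genes is transcribed.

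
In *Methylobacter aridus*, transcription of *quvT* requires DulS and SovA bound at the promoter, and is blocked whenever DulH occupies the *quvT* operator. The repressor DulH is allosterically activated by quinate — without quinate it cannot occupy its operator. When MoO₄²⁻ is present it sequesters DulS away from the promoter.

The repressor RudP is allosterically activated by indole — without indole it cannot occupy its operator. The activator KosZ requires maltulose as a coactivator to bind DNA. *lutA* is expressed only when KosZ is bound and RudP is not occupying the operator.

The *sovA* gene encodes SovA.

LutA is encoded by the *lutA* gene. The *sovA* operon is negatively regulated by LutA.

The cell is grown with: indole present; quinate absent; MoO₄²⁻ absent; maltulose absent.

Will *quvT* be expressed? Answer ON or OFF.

ON

Quinate is absent, so DulH is inactive.
MoO₄²⁻ is absent, so DulS is active.
Maltulose is absent, so KosZ is inactive.
Indole is present, so RudP is active.
With repressor RudP bound, *lutA* is not transcribed.
So LutA is not produced.
With no repressor bound, *sovA* is transcribed.
So SovA is produced and active.
No repressor is bound and DulS and SovA are active, so *quvT* is transcribed.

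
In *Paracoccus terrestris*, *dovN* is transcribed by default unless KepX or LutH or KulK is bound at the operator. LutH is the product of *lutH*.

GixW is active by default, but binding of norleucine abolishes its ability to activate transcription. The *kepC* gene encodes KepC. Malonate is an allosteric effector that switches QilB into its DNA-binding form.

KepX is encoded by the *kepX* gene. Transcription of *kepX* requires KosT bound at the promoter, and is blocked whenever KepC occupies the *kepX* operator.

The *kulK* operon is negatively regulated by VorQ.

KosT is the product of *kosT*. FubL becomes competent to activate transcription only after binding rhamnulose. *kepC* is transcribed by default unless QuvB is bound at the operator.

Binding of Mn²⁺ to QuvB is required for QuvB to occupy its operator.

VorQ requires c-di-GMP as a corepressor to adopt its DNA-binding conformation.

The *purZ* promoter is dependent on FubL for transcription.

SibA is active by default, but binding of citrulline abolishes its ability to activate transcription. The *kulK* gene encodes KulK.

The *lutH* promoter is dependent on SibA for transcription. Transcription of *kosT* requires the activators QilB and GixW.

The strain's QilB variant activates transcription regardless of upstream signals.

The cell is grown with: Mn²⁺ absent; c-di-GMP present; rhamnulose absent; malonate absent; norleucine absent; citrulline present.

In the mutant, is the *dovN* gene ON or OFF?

Mn²⁺ is absent, so QuvB is inactive.
With no repressor bound, *kepC* is transcribed.
So KepC is produced and active.
QilB is constitutively active in this strain.
Norleucine is absent, so GixW is active.
No repressor is bound and QilB and GixW are active, so *kosT* is transcribed.
So KosT is produced and active.
With repressor KepC bound, *kepX* is not transcribed.
So KepX is not produced.
Citrulline is present, so SibA is inactive.
Required activator SibA is absent, so *lutH* is not transcribed.
So LutH is not produced.
c-di-GMP is present, so VorQ is active.
With repressor VorQ bound, *kulK* is not transcribed.
So KulK is not produced.
With no repressor bound, *dovN* is transcribed.

ON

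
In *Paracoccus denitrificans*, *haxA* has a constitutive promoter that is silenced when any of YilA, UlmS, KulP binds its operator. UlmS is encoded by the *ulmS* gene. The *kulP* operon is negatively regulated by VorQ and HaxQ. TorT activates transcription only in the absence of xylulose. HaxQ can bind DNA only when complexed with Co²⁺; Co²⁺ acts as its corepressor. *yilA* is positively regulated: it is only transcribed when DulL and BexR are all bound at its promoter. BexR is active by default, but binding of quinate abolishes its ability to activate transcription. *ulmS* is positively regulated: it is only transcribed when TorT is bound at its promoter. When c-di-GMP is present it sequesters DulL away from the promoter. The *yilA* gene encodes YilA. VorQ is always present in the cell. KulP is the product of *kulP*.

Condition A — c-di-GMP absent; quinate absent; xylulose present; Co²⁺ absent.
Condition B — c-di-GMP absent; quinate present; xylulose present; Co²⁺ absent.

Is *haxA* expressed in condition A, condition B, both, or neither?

B only

Condition A:
c-di-GMP is absent, so DulL is active.
Quinate is absent, so BexR is active.
No repressor is bound and DulL and BexR are active, so *yilA* is transcribed.
So YilA is produced and active.
Xylulose is present, so TorT is inactive.
Required activator TorT is absent, so *ulmS* is not transcribed.
So UlmS is not produced.
VorQ is produced constitutively and is active.
Co²⁺ is absent, so HaxQ is inactive.
With repressor VorQ bound, *kulP* is not transcribed.
So KulP is not produced.
With repressor YilA bound, *haxA* is not transcribed.
→ *haxA* is OFF in A.
Condition B:
c-di-GMP is absent, so DulL is active.
Quinate is present, so BexR is inactive.
Required activator BexR is absent, so *yilA* is not transcribed.
So YilA is not produced.
Xylulose is present, so TorT is inactive.
Required activator TorT is absent, so *ulmS* is not transcribed.
So UlmS is not produced.
VorQ is produced constitutively and is active.
Co²⁺ is absent, so HaxQ is inactive.
With repressor VorQ bound, *kulP* is not transcribed.
So KulP is not produced.
With no repressor bound, *haxA* is transcribed.
→ *haxA* is ON in B.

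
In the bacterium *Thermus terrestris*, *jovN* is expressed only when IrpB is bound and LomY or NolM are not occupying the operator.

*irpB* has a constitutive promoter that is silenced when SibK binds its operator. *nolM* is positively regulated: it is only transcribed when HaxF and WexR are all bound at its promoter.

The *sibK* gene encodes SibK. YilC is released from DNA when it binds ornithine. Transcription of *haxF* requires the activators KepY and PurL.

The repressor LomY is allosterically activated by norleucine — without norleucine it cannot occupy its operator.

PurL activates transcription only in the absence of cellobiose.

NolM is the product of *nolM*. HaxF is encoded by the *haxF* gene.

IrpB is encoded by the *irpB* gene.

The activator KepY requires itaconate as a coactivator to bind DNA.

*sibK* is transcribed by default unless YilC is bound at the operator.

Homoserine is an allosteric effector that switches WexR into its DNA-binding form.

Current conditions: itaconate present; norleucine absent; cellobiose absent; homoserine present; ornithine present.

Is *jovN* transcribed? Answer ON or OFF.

OFF

Norleucine is absent, so LomY is inactive.
Itaconate is present, so KepY is active.
Cellobiose is absent, so PurL is active.
No repressor is bound and KepY and PurL are active, so *haxF* is transcribed.
So HaxF is produced and active.
Homoserine is present, so WexR is active.
No repressor is bound and HaxF and WexR are active, so *nolM* is transcribed.
So NolM is produced and active.
Ornithine is present, so YilC is inactive.
With no repressor bound, *sibK* is transcribed.
So SibK is produced and active.
With repressor SibK bound, *irpB* is not transcribed.
So IrpB is not produced.
With repressor NolM bound, *jovN* is not transcribed.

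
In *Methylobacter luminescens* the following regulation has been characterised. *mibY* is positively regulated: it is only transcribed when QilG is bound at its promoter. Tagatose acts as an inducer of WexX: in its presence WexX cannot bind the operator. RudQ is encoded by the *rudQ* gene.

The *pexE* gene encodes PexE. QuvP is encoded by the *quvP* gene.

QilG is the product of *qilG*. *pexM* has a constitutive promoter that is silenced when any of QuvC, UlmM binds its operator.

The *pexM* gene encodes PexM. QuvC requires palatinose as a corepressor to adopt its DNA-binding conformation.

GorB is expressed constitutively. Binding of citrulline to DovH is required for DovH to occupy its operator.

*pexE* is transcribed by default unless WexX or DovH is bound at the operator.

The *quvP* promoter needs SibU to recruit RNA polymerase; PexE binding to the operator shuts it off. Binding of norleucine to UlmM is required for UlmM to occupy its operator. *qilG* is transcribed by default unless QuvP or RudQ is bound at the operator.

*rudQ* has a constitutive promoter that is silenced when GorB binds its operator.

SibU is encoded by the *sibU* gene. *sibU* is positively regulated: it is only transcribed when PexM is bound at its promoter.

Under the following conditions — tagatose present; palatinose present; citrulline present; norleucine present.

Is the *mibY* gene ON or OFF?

Palatinose is present, so QuvC is active.
Norleucine is present, so UlmM is active.
With repressor QuvC bound, *pexM* is not transcribed.
So PexM is not produced.
Required activator PexM is absent, so *sibU* is not transcribed.
So SibU is not produced.
Tagatose is present, so WexX is inactive.
Citrulline is present, so DovH is active.
With repressor DovH bound, *pexE* is not transcribed.
So PexE is not produced.
Required activator SibU is absent, so *quvP* is not transcribed.
So QuvP is not produced.
GorB is produced constitutively and is active.
With repressor GorB bound, *rudQ* is not transcribed.
So RudQ is not produced.
With no repressor bound, *qilG* is transcribed.
So QilG is produced and active.
No repressor is bound and QilG is active, so *mibY* is transcribed.

ON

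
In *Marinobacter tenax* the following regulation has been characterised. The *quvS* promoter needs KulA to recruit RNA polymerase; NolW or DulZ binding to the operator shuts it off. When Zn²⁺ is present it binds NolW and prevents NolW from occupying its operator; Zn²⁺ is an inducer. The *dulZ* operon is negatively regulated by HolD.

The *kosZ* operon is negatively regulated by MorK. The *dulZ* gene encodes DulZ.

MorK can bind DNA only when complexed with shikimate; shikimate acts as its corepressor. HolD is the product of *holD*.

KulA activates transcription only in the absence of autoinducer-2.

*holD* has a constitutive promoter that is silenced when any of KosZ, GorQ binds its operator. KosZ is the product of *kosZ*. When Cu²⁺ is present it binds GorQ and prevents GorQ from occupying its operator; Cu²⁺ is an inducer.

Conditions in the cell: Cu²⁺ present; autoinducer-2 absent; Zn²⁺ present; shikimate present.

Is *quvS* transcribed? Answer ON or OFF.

Zn²⁺ is present, so NolW is inactive.
Shikimate is present, so MorK is active.
With repressor MorK bound, *kosZ* is not transcribed.
So KosZ is not produced.
Cu²⁺ is present, so GorQ is inactive.
With no repressor bound, *holD* is transcribed.
So HolD is produced and active.
With repressor HolD bound, *dulZ* is not transcribed.
So DulZ is not produced.
Autoinducer-2 is absent, so KulA is active.
No repressor is bound and KulA is active, so *quvS* is transcribed.

ON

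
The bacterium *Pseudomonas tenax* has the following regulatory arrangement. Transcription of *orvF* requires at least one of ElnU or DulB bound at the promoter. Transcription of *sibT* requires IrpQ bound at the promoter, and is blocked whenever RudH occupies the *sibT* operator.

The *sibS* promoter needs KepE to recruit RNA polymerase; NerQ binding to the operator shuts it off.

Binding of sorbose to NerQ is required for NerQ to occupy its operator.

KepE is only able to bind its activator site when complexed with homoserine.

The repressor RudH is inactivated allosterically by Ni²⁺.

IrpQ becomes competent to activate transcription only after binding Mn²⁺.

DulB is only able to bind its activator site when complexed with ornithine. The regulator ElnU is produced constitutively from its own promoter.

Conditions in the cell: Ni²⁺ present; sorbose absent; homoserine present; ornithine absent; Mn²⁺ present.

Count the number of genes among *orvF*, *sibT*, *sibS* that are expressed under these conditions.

3

ElnU is produced constitutively and is active.
Ornithine is absent, so DulB is inactive.
Activator ElnU is present, so *orvF* is transcribed.
→ *orvF* is ON.
Mn²⁺ is present, so IrpQ is active.
Ni²⁺ is present, so RudH is inactive.
No repressor is bound and IrpQ is active, so *sibT* is transcribed.
→ *sibT* is ON.
Sorbose is absent, so NerQ is inactive.
Homoserine is present, so KepE is active.
No repressor is bound and KepE is active, so *sibS* is transcribed.
→ *sibS* is ON.
3 of the 3 genes are transcribed.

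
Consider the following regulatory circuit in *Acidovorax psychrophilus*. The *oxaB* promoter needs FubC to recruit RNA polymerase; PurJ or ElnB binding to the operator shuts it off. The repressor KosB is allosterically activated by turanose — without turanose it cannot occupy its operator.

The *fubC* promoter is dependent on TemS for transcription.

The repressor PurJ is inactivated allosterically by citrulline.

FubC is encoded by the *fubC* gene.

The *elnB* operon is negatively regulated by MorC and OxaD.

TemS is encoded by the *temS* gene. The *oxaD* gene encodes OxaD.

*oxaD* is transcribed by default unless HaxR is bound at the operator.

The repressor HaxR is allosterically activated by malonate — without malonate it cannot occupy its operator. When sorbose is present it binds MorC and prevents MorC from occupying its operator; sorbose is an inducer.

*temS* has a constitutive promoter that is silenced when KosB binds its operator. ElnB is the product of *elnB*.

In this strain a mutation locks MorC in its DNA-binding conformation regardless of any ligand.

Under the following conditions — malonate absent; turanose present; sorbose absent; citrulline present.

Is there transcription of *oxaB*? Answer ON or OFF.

Citrulline is present, so PurJ is inactive.
MorC is constitutively active in this strain.
Malonate is absent, so HaxR is inactive.
With no repressor bound, *oxaD* is transcribed.
So OxaD is produced and active.
With repressor MorC bound, *elnB* is not transcribed.
So ElnB is not produced.
Turanose is present, so KosB is active.
With repressor KosB bound, *temS* is not transcribed.
So TemS is not produced.
Required activator TemS is absent, so *fubC* is not transcribed.
So FubC is not produced.
Required activator FubC is absent, so *oxaB* is not transcribed.

OFF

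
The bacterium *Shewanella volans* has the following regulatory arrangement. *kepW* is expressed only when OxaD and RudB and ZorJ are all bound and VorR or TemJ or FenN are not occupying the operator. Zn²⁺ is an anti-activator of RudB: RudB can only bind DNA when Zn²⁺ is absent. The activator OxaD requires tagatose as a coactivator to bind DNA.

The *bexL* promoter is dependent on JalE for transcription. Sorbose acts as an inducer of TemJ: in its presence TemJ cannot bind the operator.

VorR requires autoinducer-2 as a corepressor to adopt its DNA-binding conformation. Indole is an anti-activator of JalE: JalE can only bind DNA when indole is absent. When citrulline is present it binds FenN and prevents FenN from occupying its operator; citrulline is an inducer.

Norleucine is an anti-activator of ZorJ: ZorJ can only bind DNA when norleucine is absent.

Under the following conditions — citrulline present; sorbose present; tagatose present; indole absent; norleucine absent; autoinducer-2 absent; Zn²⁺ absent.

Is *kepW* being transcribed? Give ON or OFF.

ON

Tagatose is present, so OxaD is active.
Autoinducer-2 is absent, so VorR is inactive.
Sorbose is present, so TemJ is inactive.
Zn²⁺ is absent, so RudB is active.
Citrulline is present, so FenN is inactive.
Norleucine is absent, so ZorJ is active.
No repressor is bound and OxaD and RudB and ZorJ are active, so *kepW* is transcribed.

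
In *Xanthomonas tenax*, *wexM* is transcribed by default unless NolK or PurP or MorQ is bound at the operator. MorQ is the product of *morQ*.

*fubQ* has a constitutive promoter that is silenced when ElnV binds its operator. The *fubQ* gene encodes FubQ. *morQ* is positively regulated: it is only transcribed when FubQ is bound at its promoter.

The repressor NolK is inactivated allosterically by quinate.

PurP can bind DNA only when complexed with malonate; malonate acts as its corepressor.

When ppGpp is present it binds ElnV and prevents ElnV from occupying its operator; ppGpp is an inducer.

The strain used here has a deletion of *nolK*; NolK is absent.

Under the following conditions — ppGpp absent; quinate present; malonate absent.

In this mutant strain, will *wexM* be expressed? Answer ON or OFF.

NolK is non-functional in this strain, so it has no effect.
Malonate is absent, so PurP is inactive.
ppGpp is absent, so ElnV is active.
With repressor ElnV bound, *fubQ* is not transcribed.
So FubQ is not produced.
Required activator FubQ is absent, so *morQ* is not transcribed.
So MorQ is not produced.
With no repressor bound, *wexM* is transcribed.

ON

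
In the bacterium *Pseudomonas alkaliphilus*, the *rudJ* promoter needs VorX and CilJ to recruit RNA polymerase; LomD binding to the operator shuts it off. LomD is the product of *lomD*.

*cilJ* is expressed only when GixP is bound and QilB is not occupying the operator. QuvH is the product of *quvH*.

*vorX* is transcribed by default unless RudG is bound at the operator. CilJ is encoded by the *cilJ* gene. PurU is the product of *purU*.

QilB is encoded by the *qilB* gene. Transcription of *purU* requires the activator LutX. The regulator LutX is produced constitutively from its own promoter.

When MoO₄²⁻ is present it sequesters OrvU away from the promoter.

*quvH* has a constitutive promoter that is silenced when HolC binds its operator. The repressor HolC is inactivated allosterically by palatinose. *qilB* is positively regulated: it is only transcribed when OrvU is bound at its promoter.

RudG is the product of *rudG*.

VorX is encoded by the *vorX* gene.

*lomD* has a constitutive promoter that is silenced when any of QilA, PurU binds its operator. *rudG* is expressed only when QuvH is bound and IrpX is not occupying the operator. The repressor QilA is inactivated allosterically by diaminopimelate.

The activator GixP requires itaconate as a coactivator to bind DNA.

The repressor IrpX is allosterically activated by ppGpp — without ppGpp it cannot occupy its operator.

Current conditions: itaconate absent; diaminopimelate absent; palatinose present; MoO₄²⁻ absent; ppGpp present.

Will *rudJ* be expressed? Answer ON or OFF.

Palatinose is present, so HolC is inactive.
With no repressor bound, *quvH* is transcribed.
So QuvH is produced and active.
ppGpp is present, so IrpX is active.
With repressor IrpX bound, *rudG* is not transcribed.
So RudG is not produced.
With no repressor bound, *vorX* is transcribed.
So VorX is produced and active.
Diaminopimelate is absent, so QilA is active.
LutX is produced constitutively and is active.
No repressor is bound and LutX is active, so *purU* is transcribed.
So PurU is produced and active.
With repressor QilA bound, *lomD* is not transcribed.
So LomD is not produced.
MoO₄²⁻ is absent, so OrvU is active.
No repressor is bound and OrvU is active, so *qilB* is transcribed.
So QilB is produced and active.
Itaconate is absent, so GixP is inactive.
With repressor QilB bound, *cilJ* is not transcribed.
So CilJ is not produced.
Required activator CilJ is absent, so *rudJ* is not transcribed.

OFF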